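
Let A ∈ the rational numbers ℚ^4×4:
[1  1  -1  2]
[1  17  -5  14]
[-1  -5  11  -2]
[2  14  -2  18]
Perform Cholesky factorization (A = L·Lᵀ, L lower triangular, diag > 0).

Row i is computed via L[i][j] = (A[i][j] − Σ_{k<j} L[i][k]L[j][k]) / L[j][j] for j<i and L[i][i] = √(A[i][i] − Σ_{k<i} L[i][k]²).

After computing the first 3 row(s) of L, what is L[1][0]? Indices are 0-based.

L[1][0] = 1

Step 1: L[0][0] = √(1) = 1.
  L[1][0] = (1) / L[0][0] = 1.
Step 2: L[1][1] = √(16) = 4.
  L[2][0] = (-1) / L[0][0] = -1.
  L[2][1] = (-4) / L[1][1] = -1.
Step 3: L[2][2] = √(9) = 3.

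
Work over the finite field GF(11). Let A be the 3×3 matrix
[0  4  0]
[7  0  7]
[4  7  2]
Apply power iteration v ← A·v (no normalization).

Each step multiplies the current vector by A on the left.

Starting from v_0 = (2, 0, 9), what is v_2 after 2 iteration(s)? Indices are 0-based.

v_2 = (0, 6, 8)

v_0 = (2, 0, 9).
v_1 = A·v_0 = (0, 0, 4).
v_2 = A·v_1 = (0, 6, 8).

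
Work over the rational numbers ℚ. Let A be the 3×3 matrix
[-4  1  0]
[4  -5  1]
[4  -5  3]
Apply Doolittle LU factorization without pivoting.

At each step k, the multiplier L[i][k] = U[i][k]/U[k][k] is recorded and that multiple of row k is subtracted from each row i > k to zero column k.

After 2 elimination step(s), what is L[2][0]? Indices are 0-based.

L[2][0] = -1

[col 0] pivot -4
  R1 -= -1*R0 → (0, -4, 1)  (L[1][0] := -1)
  R2 -= -1*R0 → (0, -4, 3)  (L[2][0] := -1)
[col 1] pivot -4
  R2 -= 1*R1 → (0, 0, 2)  (L[2][1] := 1)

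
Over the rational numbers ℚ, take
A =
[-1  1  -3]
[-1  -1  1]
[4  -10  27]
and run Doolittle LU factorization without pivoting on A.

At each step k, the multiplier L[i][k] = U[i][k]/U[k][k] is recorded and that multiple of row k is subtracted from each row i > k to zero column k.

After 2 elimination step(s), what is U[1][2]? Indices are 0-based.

U[1][2] = 4

[col 0] pivot -1
  R1 -= 1*R0 → (0, -2, 4)  (L[1][0] := 1)
  R2 -= -4*R0 → (0, -6, 15)  (L[2][0] := -4)
[col 1] pivot -2
  R2 -= 3*R1 → (0, 0, 3)  (L[2][1] := 3)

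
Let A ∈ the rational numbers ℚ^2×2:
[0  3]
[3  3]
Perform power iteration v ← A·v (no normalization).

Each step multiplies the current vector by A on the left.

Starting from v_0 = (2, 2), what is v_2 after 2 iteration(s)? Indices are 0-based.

v_0 = (2, 2).
v_1 = A·v_0 = (6, 12).
v_2 = A·v_1 = (36, 54).

v_2 = (36, 54)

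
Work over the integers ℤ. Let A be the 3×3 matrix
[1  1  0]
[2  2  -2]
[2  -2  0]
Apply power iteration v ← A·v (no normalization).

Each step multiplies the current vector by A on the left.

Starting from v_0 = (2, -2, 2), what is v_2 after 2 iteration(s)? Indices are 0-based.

v_2 = (-4, -24, 8)

v_0 = (2, -2, 2).
v_1 = A·v_0 = (0, -4, 8).
v_2 = A·v_1 = (-4, -24, 8).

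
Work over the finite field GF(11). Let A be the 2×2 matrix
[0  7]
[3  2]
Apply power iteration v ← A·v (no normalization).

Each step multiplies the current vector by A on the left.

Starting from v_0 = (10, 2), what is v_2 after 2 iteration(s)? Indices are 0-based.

v_2 = (7, 0)

v_0 = (10, 2).
v_1 = A·v_0 = (3, 1).
v_2 = A·v_1 = (7, 0).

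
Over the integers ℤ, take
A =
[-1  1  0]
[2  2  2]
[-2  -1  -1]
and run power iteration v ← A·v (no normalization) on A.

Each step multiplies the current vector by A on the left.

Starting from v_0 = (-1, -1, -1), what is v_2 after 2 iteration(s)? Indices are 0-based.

v_0 = (-1, -1, -1).
v_1 = A·v_0 = (0, -6, 4).
v_2 = A·v_1 = (-6, -4, 2).

v_2 = (-6, -4, 2)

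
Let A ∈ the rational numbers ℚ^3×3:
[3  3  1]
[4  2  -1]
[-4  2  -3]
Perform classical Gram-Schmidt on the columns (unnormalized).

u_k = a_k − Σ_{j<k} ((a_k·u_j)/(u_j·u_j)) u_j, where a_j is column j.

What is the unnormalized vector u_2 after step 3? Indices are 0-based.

Step 1: u_0 = a_0 = (3, 4, -4).
Step 2: u_1 = a_1 − (9/41)·u_0 = (96/41, 46/41, 118/41).
Step 3: u_2 = a_2 − (11/41)·u_0 − (-38/77)·u_1 = (104/77, -117/77, -39/77).

u_2 = (104/77, -117/77, -39/77)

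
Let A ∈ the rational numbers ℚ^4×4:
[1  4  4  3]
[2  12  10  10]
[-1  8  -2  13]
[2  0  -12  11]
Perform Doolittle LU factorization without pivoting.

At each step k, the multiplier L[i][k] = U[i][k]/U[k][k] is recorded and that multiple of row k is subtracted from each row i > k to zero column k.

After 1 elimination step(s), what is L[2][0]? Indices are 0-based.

[col 0] pivot 1
  R1 -= 2*R0 → (0, 4, 2, 4)  (L[1][0] := 2)
  R2 -= -1*R0 → (0, 12, 2, 16)  (L[2][0] := -1)
  R3 -= 2*R0 → (0, -8, -20, 5)  (L[3][0] := 2)

L[2][0] = -1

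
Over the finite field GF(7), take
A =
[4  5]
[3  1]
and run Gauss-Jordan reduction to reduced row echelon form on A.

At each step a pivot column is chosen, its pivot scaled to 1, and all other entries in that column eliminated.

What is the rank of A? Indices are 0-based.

step 1: normalize row 0 (÷4) = (1, 3)
  row 1: subtract 3×row0 = (0, 6)
step 2: normalize row 1 (÷6) = (0, 1)
  row 0: subtract 3×row1 = (1, 0)

rank = 2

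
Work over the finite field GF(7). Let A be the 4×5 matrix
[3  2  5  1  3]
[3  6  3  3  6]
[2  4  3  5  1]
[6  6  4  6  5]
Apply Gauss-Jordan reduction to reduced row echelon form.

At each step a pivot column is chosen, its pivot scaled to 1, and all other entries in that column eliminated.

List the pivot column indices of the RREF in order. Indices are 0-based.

step 1: normalize row 0 (÷3) = (1, 3, 4, 5, 1)
  row 1: subtract 3×row0 = (0, 4, 5, 2, 3)
  row 2: subtract 2×row0 = (0, 5, 2, 2, 6)
  row 3: subtract 6×row0 = (0, 2, 1, 4, 6)
step 2: normalize row 1 (÷4) = (0, 1, 3, 4, 6)
  row 0: subtract 3×row1 = (1, 0, 2, 0, 4)
  row 2: subtract 5×row1 = (0, 0, 1, 3, 4)
  row 3: subtract 2×row1 = (0, 0, 2, 3, 1)
step 3: normalize row 2 (÷1) = (0, 0, 1, 3, 4)
  row 0: subtract 2×row2 = (1, 0, 0, 1, 3)
  row 1: subtract 3×row2 = (0, 1, 0, 2, 1)
  row 3: subtract 2×row2 = (0, 0, 0, 4, 0)
step 4: normalize row 3 (÷4) = (0, 0, 0, 1, 0)
  row 0: subtract 1×row3 = (1, 0, 0, 0, 3)
  row 1: subtract 2×row3 = (0, 1, 0, 0, 1)
  row 2: subtract 3×row3 = (0, 0, 1, 0, 4)

pivot columns: 0, 1, 2, 3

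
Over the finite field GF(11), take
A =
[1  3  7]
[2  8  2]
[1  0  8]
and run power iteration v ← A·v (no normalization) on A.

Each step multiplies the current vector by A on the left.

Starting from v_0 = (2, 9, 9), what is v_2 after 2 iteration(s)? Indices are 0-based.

v_0 = (2, 9, 9).
v_1 = A·v_0 = (4, 6, 8).
v_2 = A·v_1 = (1, 6, 2).

v_2 = (1, 6, 2)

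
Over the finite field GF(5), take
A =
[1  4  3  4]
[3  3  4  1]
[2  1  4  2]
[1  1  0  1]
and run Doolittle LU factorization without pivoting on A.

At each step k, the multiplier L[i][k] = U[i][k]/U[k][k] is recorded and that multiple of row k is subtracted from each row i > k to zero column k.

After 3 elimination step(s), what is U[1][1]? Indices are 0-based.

U[1][1] = 1

[col 0] pivot 1
  R1 -= 3*R0 → (0, 1, 0, 4)  (L[1][0] := 3)
  R2 -= 2*R0 → (0, 3, 3, 4)  (L[2][0] := 2)
  R3 -= 1*R0 → (0, 2, 2, 2)  (L[3][0] := 1)
[col 1] pivot 1
  R2 -= 3*R1 → (0, 0, 3, 2)  (L[2][1] := 3)
  R3 -= 2*R1 → (0, 0, 2, 4)  (L[3][1] := 2)
[col 2] pivot 3
  R3 -= 4*R2 → (0, 0, 0, 1)  (L[3][2] := 4)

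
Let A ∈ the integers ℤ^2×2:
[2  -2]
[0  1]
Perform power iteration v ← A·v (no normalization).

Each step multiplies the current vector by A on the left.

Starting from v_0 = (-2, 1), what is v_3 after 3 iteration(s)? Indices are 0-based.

v_0 = (-2, 1).
v_1 = A·v_0 = (-6, 1).
v_2 = A·v_1 = (-14, 1).
v_3 = A·v_2 = (-30, 1).

v_3 = (-30, 1)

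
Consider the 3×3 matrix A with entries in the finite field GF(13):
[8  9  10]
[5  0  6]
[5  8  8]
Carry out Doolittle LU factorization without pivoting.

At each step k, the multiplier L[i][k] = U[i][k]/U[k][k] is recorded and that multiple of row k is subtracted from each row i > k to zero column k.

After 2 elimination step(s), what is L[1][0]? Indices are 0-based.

k=0: U[0][0]=8
  eliminate (1,0): mult=12, new row 1: (0, 9, 3); set L[1][0]=12
  eliminate (2,0): mult=12, new row 2: (0, 4, 5); set L[2][0]=12
k=1: U[1][1]=9
  eliminate (2,1): mult=12, new row 2: (0, 0, 8); set L[2][1]=12

L[1][0] = 12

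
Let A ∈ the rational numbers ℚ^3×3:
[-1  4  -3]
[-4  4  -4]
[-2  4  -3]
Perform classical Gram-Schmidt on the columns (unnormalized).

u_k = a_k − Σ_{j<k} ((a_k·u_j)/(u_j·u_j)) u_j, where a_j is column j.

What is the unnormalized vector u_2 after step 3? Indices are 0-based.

Step 1: u_0 = a_0 = (-1, -4, -2).
Step 2: u_1 = a_1 − (-4/3)·u_0 = (8/3, -4/3, 4/3).
Step 3: u_2 = a_2 − (25/21)·u_0 − (-5/8)·u_1 = (-1/7, -1/14, 3/14).

u_2 = (-1/7, -1/14, 3/14)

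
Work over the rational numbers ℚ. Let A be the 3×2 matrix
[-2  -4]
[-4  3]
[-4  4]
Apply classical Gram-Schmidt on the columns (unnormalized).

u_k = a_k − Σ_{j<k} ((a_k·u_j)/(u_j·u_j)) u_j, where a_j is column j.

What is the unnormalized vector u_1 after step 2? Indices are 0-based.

Step 1: u_0 = a_0 = (-2, -4, -4).
Step 2: u_1 = a_1 − (-5/9)·u_0 = (-46/9, 7/9, 16/9).

u_1 = (-46/9, 7/9, 16/9)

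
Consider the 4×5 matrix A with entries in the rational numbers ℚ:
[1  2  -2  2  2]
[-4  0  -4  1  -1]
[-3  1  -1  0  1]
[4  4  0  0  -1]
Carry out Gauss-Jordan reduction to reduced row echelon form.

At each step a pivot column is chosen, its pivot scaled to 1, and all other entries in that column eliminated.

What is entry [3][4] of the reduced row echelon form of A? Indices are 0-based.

pivot(0,0)=1: scale R0 → (1, 2, -2, 2, 2)
  clear (1,0): R1 −= (-4)R0 → (0, 8, -12, 9, 7)
  clear (2,0): R2 −= (-3)R0 → (0, 7, -7, 6, 7)
  clear (3,0): R3 −= (4)R0 → (0, -4, 8, -8, -9)
pivot(1,1)=8: scale R1 → (0, 1, -3/2, 9/8, 7/8)
  clear (0,1): R0 −= (2)R1 → (1, 0, 1, -1/4, 1/4)
  clear (2,1): R2 −= (7)R1 → (0, 0, 7/2, -15/8, 7/8)
  clear (3,1): R3 −= (-4)R1 → (0, 0, 2, -7/2, -11/2)
pivot(2,2)=7/2: scale R2 → (0, 0, 1, -15/28, 1/4)
  clear (0,2): R0 −= (1)R2 → (1, 0, 0, 2/7, 0)
  clear (1,2): R1 −= (-3/2)R2 → (0, 1, 0, 9/28, 5/4)
  clear (3,2): R3 −= (2)R2 → (0, 0, 0, -17/7, -6)
pivot(3,3)=-17/7: scale R3 → (0, 0, 0, 1, 42/17)
  clear (0,3): R0 −= (2/7)R3 → (1, 0, 0, 0, -12/17)
  clear (1,3): R1 −= (9/28)R3 → (0, 1, 0, 0, 31/68)
  clear (2,3): R2 −= (-15/28)R3 → (0, 0, 1, 0, 107/68)

M[3][4] = 42/17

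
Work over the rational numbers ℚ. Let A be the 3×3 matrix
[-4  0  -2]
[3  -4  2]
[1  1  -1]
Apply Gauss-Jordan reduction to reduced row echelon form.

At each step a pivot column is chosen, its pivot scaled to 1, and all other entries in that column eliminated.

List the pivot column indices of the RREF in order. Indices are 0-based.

step 1: normalize row 0 (÷-4) = (1, 0, 1/2)
  row 1: subtract 3×row0 = (0, -4, 1/2)
  row 2: subtract 1×row0 = (0, 1, -3/2)
step 2: normalize row 1 (÷-4) = (0, 1, -1/8)
  row 2: subtract 1×row1 = (0, 0, -11/8)
step 3: normalize row 2 (÷-11/8) = (0, 0, 1)
  row 0: subtract 1/2×row2 = (1, 0, 0)
  row 1: subtract -1/8×row2 = (0, 1, 0)

pivot columns: 0, 1, 2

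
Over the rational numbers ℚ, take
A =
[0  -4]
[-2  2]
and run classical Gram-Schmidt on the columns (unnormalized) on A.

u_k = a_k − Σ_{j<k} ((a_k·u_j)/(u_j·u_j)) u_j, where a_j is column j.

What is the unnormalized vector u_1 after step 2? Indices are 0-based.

Step 1: u_0 = a_0 = (0, -2).
Step 2: u_1 = a_1 − (-1)·u_0 = (-4, 0).

u_1 = (-4, 0)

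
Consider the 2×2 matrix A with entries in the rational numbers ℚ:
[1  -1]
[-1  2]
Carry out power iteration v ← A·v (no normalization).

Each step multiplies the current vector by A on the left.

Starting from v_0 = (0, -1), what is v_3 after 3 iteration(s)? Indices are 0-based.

v_3 = (8, -13)

v_0 = (0, -1).
v_1 = A·v_0 = (1, -2).
v_2 = A·v_1 = (3, -5).
v_3 = A·v_2 = (8, -13).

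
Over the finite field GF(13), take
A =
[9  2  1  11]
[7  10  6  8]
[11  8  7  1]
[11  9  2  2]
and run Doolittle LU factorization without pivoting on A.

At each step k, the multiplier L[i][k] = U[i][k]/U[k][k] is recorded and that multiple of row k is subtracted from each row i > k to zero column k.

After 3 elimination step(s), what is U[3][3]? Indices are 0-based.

[col 0] pivot 9
  R1 -= 8*R0 → (0, 7, 11, 11)  (L[1][0] := 8)
  R2 -= 7*R0 → (0, 7, 0, 2)  (L[2][0] := 7)
  R3 -= 7*R0 → (0, 8, 8, 3)  (L[3][0] := 7)
[col 1] pivot 7
  R2 -= 1*R1 → (0, 0, 2, 4)  (L[2][1] := 1)
  R3 -= 3*R1 → (0, 0, 1, 9)  (L[3][1] := 3)
[col 2] pivot 2
  R3 -= 7*R2 → (0, 0, 0, 7)  (L[3][2] := 7)

U[3][3] = 7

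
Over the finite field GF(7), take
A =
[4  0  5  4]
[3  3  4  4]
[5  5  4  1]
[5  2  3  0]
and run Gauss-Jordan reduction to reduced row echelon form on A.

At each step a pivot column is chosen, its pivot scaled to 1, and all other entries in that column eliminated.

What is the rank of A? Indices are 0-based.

[1] R0 /= 4  ⇒  (1, 0, 3, 1)
     R1 -= 3·R0  ⇒  (0, 3, 2, 1)
     R2 -= 5·R0  ⇒  (0, 5, 3, 3)
     R3 -= 5·R0  ⇒  (0, 2, 2, 2)
[2] R1 /= 3  ⇒  (0, 1, 3, 5)
     R2 -= 5·R1  ⇒  (0, 0, 2, 6)
     R3 -= 2·R1  ⇒  (0, 0, 3, 6)
[3] R2 /= 2  ⇒  (0, 0, 1, 3)
     R0 -= 3·R2  ⇒  (1, 0, 0, 6)
     R1 -= 3·R2  ⇒  (0, 1, 0, 3)
     R3 -= 3·R2  ⇒  (0, 0, 0, 4)
[4] R3 /= 4  ⇒  (0, 0, 0, 1)
     R0 -= 6·R3  ⇒  (1, 0, 0, 0)
     R1 -= 3·R3  ⇒  (0, 1, 0, 0)
     R2 -= 3·R3  ⇒  (0, 0, 1, 0)

rank = 4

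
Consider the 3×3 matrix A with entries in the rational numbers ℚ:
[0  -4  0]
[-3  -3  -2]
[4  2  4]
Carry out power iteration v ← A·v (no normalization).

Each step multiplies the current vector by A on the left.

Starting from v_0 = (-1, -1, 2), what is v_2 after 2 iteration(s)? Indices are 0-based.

v_2 = (-8, -22, 28)

v_0 = (-1, -1, 2).
v_1 = A·v_0 = (4, 2, 2).
v_2 = A·v_1 = (-8, -22, 28).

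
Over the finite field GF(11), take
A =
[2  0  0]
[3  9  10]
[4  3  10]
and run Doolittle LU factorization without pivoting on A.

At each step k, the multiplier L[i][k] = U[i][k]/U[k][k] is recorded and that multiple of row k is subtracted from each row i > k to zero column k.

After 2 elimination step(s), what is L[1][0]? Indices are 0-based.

L[1][0] = 7

k=0: U[0][0]=2
  eliminate (1,0): mult=7, new row 1: (0, 9, 10); set L[1][0]=7
  eliminate (2,0): mult=2, new row 2: (0, 3, 10); set L[2][0]=2
k=1: U[1][1]=9
  eliminate (2,1): mult=4, new row 2: (0, 0, 3); set L[2][1]=4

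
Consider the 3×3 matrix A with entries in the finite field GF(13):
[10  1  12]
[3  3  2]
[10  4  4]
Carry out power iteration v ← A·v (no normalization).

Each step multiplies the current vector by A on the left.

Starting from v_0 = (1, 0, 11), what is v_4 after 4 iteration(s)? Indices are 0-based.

v_0 = (1, 0, 11).
v_1 = A·v_0 = (12, 12, 2).
v_2 = A·v_1 = (0, 11, 7).
v_3 = A·v_2 = (4, 8, 7).
v_4 = A·v_3 = (2, 11, 9).

v_4 = (2, 11, 9)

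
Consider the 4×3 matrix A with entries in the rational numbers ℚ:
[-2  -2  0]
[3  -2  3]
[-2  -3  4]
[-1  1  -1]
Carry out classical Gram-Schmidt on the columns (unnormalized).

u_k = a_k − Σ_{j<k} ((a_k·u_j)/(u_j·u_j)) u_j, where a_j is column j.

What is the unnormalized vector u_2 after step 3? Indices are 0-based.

Step 1: u_0 = a_0 = (-2, 3, -2, -1).
Step 2: u_1 = a_1 − (1/6)·u_0 = (-5/3, -5/2, -8/3, 7/6).
Step 3: u_2 = a_2 − (1/9)·u_0 − (-116/105)·u_1 = (-34/21, -2/21, 134/105, 2/5).

u_2 = (-34/21, -2/21, 134/105, 2/5)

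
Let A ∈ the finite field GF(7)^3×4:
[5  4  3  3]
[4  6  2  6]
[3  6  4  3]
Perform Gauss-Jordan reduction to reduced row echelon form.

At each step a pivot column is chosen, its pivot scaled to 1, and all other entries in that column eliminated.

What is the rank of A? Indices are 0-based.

rank = 3

pivot(0,0)=5: scale R0 → (1, 5, 2, 2)
  clear (1,0): R1 −= (4)R0 → (0, 0, 1, 5)
  clear (2,0): R2 −= (3)R0 → (0, 5, 5, 4)
pivot(1,1): swap R1↔R2
pivot(1,1)=5: scale R1 → (0, 1, 1, 5)
  clear (0,1): R0 −= (5)R1 → (1, 0, 4, 5)
pivot(2,2)=1: scale R2 → (0, 0, 1, 5)
  clear (0,2): R0 −= (4)R2 → (1, 0, 0, 6)
  clear (1,2): R1 −= (1)R2 → (0, 1, 0, 0)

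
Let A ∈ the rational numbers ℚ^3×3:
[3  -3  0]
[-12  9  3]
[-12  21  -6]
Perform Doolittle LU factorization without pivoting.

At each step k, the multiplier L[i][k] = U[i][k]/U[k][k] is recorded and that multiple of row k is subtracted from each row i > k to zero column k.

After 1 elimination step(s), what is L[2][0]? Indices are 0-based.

L[2][0] = -4

Step 1: pivot at (0,0) is 3.
  row1 ← row1 − (-4)·row0  ⇒  L[1][0]=-4, U row1=(0, -3, 3)
  row2 ← row2 − (-4)·row0  ⇒  L[2][0]=-4, U row2=(0, 9, -6)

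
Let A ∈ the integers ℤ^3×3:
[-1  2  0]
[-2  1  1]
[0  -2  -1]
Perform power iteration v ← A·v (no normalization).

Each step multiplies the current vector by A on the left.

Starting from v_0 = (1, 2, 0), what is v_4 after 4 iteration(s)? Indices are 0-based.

v_0 = (1, 2, 0).
v_1 = A·v_0 = (3, 0, -4).
v_2 = A·v_1 = (-3, -10, 4).
v_3 = A·v_2 = (-17, 0, 16).
v_4 = A·v_3 = (17, 50, -16).

v_4 = (17, 50, -16)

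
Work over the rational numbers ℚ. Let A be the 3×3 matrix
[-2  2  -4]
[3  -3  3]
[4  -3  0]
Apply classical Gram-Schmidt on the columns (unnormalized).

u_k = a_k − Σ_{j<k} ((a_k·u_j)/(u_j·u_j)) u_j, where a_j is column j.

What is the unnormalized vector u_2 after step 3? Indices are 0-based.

Step 1: u_0 = a_0 = (-2, 3, 4).
Step 2: u_1 = a_1 − (-25/29)·u_0 = (8/29, -12/29, 13/29).
Step 3: u_2 = a_2 − (17/29)·u_0 − (-68/13)·u_1 = (-18/13, -12/13, 0).

u_2 = (-18/13, -12/13, 0)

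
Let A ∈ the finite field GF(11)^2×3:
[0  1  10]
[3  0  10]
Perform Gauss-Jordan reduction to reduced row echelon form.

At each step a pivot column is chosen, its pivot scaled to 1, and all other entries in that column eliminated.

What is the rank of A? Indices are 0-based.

rank = 2

[1] R0 <-> R1
[1] R0 /= 3  ⇒  (1, 0, 7)
[2] R1 /= 1  ⇒  (0, 1, 10)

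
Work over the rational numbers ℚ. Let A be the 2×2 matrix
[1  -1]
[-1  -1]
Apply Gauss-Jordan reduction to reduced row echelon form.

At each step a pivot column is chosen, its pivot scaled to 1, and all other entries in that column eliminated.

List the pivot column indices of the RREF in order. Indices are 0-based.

pivot columns: 0, 1

[1] R0 /= 1  ⇒  (1, -1)
     R1 -= -1·R0  ⇒  (0, -2)
[2] R1 /= -2  ⇒  (0, 1)
     R0 -= -1·R1  ⇒  (1, 0)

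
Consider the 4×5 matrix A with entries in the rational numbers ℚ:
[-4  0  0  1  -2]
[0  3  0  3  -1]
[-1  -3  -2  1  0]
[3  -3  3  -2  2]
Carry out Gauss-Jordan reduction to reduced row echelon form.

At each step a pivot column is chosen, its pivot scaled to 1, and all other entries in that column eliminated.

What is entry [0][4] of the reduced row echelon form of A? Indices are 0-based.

[1] R0 /= -4  ⇒  (1, 0, 0, -1/4, 1/2)
     R2 -= -1·R0  ⇒  (0, -3, -2, 3/4, 1/2)
     R3 -= 3·R0  ⇒  (0, -3, 3, -5/4, 1/2)
[2] R1 /= 3  ⇒  (0, 1, 0, 1, -1/3)
     R2 -= -3·R1  ⇒  (0, 0, -2, 15/4, -1/2)
     R3 -= -3·R1  ⇒  (0, 0, 3, 7/4, -1/2)
[3] R2 /= -2  ⇒  (0, 0, 1, -15/8, 1/4)
     R3 -= 3·R2  ⇒  (0, 0, 0, 59/8, -5/4)
[4] R3 /= 59/8  ⇒  (0, 0, 0, 1, -10/59)
     R0 -= -1/4·R3  ⇒  (1, 0, 0, 0, 27/59)
     R1 -= 1·R3  ⇒  (0, 1, 0, 0, -29/177)
     R2 -= -15/8·R3  ⇒  (0, 0, 1, 0, -4/59)

M[0][4] = 27/59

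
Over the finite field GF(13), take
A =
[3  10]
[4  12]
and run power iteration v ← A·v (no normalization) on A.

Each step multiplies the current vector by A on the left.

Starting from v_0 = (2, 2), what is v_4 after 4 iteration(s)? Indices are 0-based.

v_0 = (2, 2).
v_1 = A·v_0 = (0, 6).
v_2 = A·v_1 = (8, 7).
v_3 = A·v_2 = (3, 12).
v_4 = A·v_3 = (12, 0).

v_4 = (12, 0)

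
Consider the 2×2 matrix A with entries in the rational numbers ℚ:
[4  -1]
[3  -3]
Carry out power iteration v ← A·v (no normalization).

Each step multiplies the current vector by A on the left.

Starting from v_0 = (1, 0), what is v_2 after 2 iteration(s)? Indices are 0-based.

v_0 = (1, 0).
v_1 = A·v_0 = (4, 3).
v_2 = A·v_1 = (13, 3).

v_2 = (13, 3)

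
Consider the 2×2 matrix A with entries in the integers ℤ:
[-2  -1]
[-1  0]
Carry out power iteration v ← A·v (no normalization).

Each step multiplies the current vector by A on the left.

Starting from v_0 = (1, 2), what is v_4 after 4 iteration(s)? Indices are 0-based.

v_4 = (53, 22)

v_0 = (1, 2).
v_1 = A·v_0 = (-4, -1).
v_2 = A·v_1 = (9, 4).
v_3 = A·v_2 = (-22, -9).
v_4 = A·v_3 = (53, 22).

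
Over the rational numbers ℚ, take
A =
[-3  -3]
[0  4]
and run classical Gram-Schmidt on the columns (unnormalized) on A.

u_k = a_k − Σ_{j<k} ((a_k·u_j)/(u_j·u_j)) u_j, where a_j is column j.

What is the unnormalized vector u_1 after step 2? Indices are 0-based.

Step 1: u_0 = a_0 = (-3, 0).
Step 2: u_1 = a_1 − (1)·u_0 = (0, 4).

u_1 = (0, 4)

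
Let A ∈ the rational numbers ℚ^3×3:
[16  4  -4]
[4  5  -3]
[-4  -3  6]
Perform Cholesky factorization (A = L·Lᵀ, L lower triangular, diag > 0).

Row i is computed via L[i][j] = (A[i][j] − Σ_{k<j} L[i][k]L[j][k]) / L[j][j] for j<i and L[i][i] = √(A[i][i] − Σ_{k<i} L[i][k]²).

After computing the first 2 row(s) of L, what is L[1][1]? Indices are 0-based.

L[1][1] = 2

Step 1: L[0][0] = √(16) = 4.
  L[1][0] = (4) / L[0][0] = 1.
Step 2: L[1][1] = √(4) = 2.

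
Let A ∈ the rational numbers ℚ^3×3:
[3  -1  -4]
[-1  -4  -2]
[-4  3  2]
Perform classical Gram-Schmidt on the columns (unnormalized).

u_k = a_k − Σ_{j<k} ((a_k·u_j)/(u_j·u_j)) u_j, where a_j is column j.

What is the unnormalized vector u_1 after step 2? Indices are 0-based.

Step 1: u_0 = a_0 = (3, -1, -4).
Step 2: u_1 = a_1 − (-11/26)·u_0 = (7/26, -115/26, 17/13).

u_1 = (7/26, -115/26, 17/13)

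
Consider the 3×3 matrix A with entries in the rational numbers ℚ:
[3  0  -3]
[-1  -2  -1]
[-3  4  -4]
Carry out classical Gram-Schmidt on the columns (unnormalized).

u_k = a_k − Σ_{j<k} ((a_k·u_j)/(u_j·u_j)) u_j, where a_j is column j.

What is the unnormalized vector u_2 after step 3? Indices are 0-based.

Step 1: u_0 = a_0 = (3, -1, -3).
Step 2: u_1 = a_1 − (-10/19)·u_0 = (30/19, -48/19, 46/19).
Step 3: u_2 = a_2 − (4/19)·u_0 − (-113/140)·u_1 = (-33/14, -99/35, -99/70).

u_2 = (-33/14, -99/35, -99/70)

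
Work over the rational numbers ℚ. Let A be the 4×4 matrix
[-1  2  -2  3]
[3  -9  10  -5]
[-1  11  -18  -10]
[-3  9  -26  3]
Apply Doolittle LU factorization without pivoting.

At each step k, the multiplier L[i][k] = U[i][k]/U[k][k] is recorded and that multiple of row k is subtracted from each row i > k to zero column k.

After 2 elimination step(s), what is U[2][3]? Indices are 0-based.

k=0: U[0][0]=-1
  eliminate (1,0): mult=-3, new row 1: (0, -3, 4, 4); set L[1][0]=-3
  eliminate (2,0): mult=1, new row 2: (0, 9, -16, -13); set L[2][0]=1
  eliminate (3,0): mult=3, new row 3: (0, 3, -20, -6); set L[3][0]=3
k=1: U[1][1]=-3
  eliminate (2,1): mult=-3, new row 2: (0, 0, -4, -1); set L[2][1]=-3
  eliminate (3,1): mult=-1, new row 3: (0, 0, -16, -2); set L[3][1]=-1

U[2][3] = -1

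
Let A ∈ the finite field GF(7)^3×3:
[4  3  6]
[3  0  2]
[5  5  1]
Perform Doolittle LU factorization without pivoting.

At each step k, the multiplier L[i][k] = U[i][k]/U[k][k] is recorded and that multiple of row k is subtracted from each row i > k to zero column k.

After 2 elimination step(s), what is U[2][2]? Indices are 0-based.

U[2][2] = 3

Step 1: pivot at (0,0) is 4.
  row1 ← row1 − (6)·row0  ⇒  L[1][0]=6, U row1=(0, 3, 1)
  row2 ← row2 − (3)·row0  ⇒  L[2][0]=3, U row2=(0, 3, 4)
Step 2: pivot at (1,1) is 3.
  row2 ← row2 − (1)·row1  ⇒  L[2][1]=1, U row2=(0, 0, 3)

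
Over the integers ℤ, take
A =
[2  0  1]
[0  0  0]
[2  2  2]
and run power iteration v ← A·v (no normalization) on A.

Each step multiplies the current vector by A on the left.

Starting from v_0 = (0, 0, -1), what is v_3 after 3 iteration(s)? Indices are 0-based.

v_0 = (0, 0, -1).
v_1 = A·v_0 = (-1, 0, -2).
v_2 = A·v_1 = (-4, 0, -6).
v_3 = A·v_2 = (-14, 0, -20).

v_3 = (-14, 0, -20)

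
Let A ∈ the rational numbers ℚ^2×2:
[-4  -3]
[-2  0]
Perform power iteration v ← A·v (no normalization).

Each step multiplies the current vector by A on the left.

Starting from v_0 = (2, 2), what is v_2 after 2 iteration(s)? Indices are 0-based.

v_0 = (2, 2).
v_1 = A·v_0 = (-14, -4).
v_2 = A·v_1 = (68, 28).

v_2 = (68, 28)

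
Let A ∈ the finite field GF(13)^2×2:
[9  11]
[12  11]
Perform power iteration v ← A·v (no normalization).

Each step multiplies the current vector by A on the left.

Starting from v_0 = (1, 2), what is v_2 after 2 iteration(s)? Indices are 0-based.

v_0 = (1, 2).
v_1 = A·v_0 = (5, 8).
v_2 = A·v_1 = (3, 5).

v_2 = (3, 5)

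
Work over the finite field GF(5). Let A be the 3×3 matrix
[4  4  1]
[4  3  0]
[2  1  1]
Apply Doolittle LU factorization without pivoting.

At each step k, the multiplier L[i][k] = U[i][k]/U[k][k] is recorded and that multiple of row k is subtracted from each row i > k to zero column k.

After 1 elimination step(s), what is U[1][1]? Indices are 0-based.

U[1][1] = 4

[col 0] pivot 4
  R1 -= 1*R0 → (0, 4, 4)  (L[1][0] := 1)
  R2 -= 3*R0 → (0, 4, 3)  (L[2][0] := 3)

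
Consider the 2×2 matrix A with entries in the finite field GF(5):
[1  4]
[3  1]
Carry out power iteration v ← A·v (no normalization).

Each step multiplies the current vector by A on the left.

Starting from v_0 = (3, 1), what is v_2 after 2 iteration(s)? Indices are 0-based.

v_2 = (2, 1)

v_0 = (3, 1).
v_1 = A·v_0 = (2, 0).
v_2 = A·v_1 = (2, 1).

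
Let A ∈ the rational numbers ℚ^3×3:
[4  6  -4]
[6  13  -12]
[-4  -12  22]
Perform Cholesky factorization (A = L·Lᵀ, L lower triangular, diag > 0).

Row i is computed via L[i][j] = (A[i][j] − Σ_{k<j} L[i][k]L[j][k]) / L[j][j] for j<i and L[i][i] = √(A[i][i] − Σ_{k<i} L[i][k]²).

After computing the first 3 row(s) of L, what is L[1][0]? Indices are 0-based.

L[1][0] = 3

Step 1: L[0][0] = √(4) = 2.
  L[1][0] = (6) / L[0][0] = 3.
Step 2: L[1][1] = √(4) = 2.
  L[2][0] = (-4) / L[0][0] = -2.
  L[2][1] = (-6) / L[1][1] = -3.
Step 3: L[2][2] = √(9) = 3.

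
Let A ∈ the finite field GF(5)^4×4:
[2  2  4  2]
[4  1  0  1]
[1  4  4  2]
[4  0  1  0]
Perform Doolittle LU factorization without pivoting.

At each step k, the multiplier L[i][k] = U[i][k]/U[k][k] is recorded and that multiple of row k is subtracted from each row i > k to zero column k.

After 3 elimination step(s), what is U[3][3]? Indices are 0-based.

k=0: U[0][0]=2
  eliminate (1,0): mult=2, new row 1: (0, 2, 2, 2); set L[1][0]=2
  eliminate (2,0): mult=3, new row 2: (0, 3, 2, 1); set L[2][0]=3
  eliminate (3,0): mult=2, new row 3: (0, 1, 3, 1); set L[3][0]=2
k=1: U[1][1]=2
  eliminate (2,1): mult=4, new row 2: (0, 0, 4, 3); set L[2][1]=4
  eliminate (3,1): mult=3, new row 3: (0, 0, 2, 0); set L[3][1]=3
k=2: U[2][2]=4
  eliminate (3,2): mult=3, new row 3: (0, 0, 0, 1); set L[3][2]=3

U[3][3] = 1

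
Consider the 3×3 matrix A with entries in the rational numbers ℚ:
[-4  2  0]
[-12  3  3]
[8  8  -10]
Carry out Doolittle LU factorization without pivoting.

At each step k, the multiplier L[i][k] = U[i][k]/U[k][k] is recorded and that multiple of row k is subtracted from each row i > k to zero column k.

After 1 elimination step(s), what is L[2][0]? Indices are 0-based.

L[2][0] = -2

[col 0] pivot -4
  R1 -= 3*R0 → (0, -3, 3)  (L[1][0] := 3)
  R2 -= -2*R0 → (0, 12, -10)  (L[2][0] := -2)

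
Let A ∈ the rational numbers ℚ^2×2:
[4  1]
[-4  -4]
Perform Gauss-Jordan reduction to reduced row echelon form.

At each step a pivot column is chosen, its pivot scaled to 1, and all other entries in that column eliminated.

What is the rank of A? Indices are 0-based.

rank = 2

step 1: normalize row 0 (÷4) = (1, 1/4)
  row 1: subtract -4×row0 = (0, -3)
step 2: normalize row 1 (÷-3) = (0, 1)
  row 0: subtract 1/4×row1 = (1, 0)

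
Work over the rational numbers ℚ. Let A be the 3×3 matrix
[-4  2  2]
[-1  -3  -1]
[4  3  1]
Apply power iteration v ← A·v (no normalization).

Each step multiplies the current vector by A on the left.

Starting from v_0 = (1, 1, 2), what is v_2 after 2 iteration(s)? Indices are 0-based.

v_2 = (-2, 7, -1)

v_0 = (1, 1, 2).
v_1 = A·v_0 = (2, -6, 9).
v_2 = A·v_1 = (-2, 7, -1).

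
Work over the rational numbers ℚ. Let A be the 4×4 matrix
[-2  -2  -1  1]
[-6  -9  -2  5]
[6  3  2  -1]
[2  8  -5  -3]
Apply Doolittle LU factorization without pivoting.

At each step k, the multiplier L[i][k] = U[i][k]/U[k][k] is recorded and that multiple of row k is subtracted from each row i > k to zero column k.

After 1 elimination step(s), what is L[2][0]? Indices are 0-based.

Step 1: pivot at (0,0) is -2.
  row1 ← row1 − (3)·row0  ⇒  L[1][0]=3, U row1=(0, -3, 1, 2)
  row2 ← row2 − (-3)·row0  ⇒  L[2][0]=-3, U row2=(0, -3, -1, 2)
  row3 ← row3 − (-1)·row0  ⇒  L[3][0]=-1, U row3=(0, 6, -6, -2)

L[2][0] = -3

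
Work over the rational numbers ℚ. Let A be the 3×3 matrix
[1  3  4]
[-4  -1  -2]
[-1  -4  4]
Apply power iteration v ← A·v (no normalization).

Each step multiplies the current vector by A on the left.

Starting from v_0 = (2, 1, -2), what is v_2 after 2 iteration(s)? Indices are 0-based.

v_2 = (-74, 45, -33)

v_0 = (2, 1, -2).
v_1 = A·v_0 = (-3, -5, -14).
v_2 = A·v_1 = (-74, 45, -33).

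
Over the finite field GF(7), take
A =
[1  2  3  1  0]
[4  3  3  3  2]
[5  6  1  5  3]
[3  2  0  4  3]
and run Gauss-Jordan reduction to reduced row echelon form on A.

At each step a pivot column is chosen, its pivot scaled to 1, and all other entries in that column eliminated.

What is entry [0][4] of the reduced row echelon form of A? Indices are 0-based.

step 1: normalize row 0 (÷1) = (1, 2, 3, 1, 0)
  row 1: subtract 4×row0 = (0, 2, 5, 6, 2)
  row 2: subtract 5×row0 = (0, 3, 0, 0, 3)
  row 3: subtract 3×row0 = (0, 3, 5, 1, 3)
step 2: normalize row 1 (÷2) = (0, 1, 6, 3, 1)
  row 0: subtract 2×row1 = (1, 0, 5, 2, 5)
  row 2: subtract 3×row1 = (0, 0, 3, 5, 0)
  row 3: subtract 3×row1 = (0, 0, 1, 6, 0)
step 3: normalize row 2 (÷3) = (0, 0, 1, 4, 0)
  row 0: subtract 5×row2 = (1, 0, 0, 3, 5)
  row 1: subtract 6×row2 = (0, 1, 0, 0, 1)
  row 3: subtract 1×row2 = (0, 0, 0, 2, 0)
step 4: normalize row 3 (÷2) = (0, 0, 0, 1, 0)
  row 0: subtract 3×row3 = (1, 0, 0, 0, 5)
  row 2: subtract 4×row3 = (0, 0, 1, 0, 0)

M[0][4] = 5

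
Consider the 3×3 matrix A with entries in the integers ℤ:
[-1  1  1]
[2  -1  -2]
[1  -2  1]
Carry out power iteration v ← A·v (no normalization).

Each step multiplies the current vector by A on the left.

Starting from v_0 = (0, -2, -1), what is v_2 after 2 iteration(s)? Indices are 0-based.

v_2 = (10, -16, -8)

v_0 = (0, -2, -1).
v_1 = A·v_0 = (-3, 4, 3).
v_2 = A·v_1 = (10, -16, -8).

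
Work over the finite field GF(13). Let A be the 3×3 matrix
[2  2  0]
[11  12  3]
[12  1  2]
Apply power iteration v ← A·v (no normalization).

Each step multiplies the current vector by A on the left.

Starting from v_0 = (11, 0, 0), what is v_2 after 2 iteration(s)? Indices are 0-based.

v_2 = (0, 10, 12)

v_0 = (11, 0, 0).
v_1 = A·v_0 = (9, 4, 2).
v_2 = A·v_1 = (0, 10, 12).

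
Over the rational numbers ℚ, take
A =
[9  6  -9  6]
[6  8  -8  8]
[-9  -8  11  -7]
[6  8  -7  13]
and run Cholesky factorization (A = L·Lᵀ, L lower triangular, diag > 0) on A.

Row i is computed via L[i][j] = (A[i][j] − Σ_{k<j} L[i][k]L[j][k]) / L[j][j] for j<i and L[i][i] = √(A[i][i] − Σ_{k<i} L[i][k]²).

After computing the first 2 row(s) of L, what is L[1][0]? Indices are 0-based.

L[1][0] = 2

Step 1: L[0][0] = √(9) = 3.
  L[1][0] = (6) / L[0][0] = 2.
Step 2: L[1][1] = √(4) = 2.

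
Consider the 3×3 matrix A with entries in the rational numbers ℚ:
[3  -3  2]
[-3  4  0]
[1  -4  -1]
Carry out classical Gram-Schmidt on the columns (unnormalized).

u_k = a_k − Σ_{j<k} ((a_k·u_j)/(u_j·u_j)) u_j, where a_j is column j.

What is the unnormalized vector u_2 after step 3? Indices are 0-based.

Step 1: u_0 = a_0 = (3, -3, 1).
Step 2: u_1 = a_1 − (-25/19)·u_0 = (18/19, 1/19, -51/19).
Step 3: u_2 = a_2 − (5/19)·u_0 − (87/154)·u_1 = (52/77, 117/154, 39/154).

u_2 = (52/77, 117/154, 39/154)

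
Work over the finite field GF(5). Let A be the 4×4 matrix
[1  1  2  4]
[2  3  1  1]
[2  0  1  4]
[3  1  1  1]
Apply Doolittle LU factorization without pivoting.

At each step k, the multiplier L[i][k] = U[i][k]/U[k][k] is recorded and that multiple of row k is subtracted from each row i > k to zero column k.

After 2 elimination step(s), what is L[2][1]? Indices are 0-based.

k=0: U[0][0]=1
  eliminate (1,0): mult=2, new row 1: (0, 1, 2, 3); set L[1][0]=2
  eliminate (2,0): mult=2, new row 2: (0, 3, 2, 1); set L[2][0]=2
  eliminate (3,0): mult=3, new row 3: (0, 3, 0, 4); set L[3][0]=3
k=1: U[1][1]=1
  eliminate (2,1): mult=3, new row 2: (0, 0, 1, 2); set L[2][1]=3
  eliminate (3,1): mult=3, new row 3: (0, 0, 4, 0); set L[3][1]=3

L[2][1] = 3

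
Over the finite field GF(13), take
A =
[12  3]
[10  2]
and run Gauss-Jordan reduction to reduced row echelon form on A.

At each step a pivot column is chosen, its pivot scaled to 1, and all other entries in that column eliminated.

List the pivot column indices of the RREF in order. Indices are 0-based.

step 1: normalize row 0 (÷12) = (1, 10)
  row 1: subtract 10×row0 = (0, 6)
step 2: normalize row 1 (÷6) = (0, 1)
  row 0: subtract 10×row1 = (1, 0)

pivot columns: 0, 1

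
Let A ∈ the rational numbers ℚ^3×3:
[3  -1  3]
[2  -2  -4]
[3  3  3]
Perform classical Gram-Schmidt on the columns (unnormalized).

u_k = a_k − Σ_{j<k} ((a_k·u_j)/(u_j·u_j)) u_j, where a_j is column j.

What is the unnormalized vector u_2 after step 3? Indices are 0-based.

Step 1: u_0 = a_0 = (3, 2, 3).
Step 2: u_1 = a_1 − (1/11)·u_0 = (-14/11, -24/11, 30/11).
Step 3: u_2 = a_2 − (5/11)·u_0 − (18/19)·u_1 = (54/19, -54/19, -18/19).

u_2 = (54/19, -54/19, -18/19)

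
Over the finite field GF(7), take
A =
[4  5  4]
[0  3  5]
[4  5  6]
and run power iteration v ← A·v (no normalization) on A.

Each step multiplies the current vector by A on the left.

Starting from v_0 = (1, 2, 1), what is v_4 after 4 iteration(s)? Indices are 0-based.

v_4 = (6, 2, 6)

v_0 = (1, 2, 1).
v_1 = A·v_0 = (4, 4, 6).
v_2 = A·v_1 = (4, 0, 2).
v_3 = A·v_2 = (3, 3, 0).
v_4 = A·v_3 = (6, 2, 6).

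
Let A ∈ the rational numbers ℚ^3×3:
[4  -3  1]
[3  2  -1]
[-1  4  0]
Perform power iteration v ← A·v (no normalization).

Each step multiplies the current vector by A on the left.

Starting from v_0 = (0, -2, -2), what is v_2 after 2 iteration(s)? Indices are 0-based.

v_0 = (0, -2, -2).
v_1 = A·v_0 = (4, -2, -8).
v_2 = A·v_1 = (14, 16, -12).

v_2 = (14, 16, -12)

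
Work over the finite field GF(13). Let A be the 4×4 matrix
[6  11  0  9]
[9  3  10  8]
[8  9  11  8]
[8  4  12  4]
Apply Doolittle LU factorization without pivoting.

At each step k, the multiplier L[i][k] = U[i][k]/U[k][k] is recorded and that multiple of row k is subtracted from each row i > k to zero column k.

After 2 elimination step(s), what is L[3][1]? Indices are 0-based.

Step 1: pivot at (0,0) is 6.
  row1 ← row1 − (8)·row0  ⇒  L[1][0]=8, U row1=(0, 6, 10, 1)
  row2 ← row2 − (10)·row0  ⇒  L[2][0]=10, U row2=(0, 3, 11, 9)
  row3 ← row3 − (10)·row0  ⇒  L[3][0]=10, U row3=(0, 11, 12, 5)
Step 2: pivot at (1,1) is 6.
  row2 ← row2 − (7)·row1  ⇒  L[2][1]=7, U row2=(0, 0, 6, 2)
  row3 ← row3 − (4)·row1  ⇒  L[3][1]=4, U row3=(0, 0, 11, 1)

L[3][1] = 4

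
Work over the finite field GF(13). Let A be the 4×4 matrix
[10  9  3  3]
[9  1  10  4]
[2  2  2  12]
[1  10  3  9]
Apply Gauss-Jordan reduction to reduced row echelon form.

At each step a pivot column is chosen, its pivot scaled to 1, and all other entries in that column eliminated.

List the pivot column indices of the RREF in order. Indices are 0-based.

pivot columns: 0, 1, 2, 3

step 1: normalize row 0 (÷10) = (1, 10, 12, 12)
  row 1: subtract 9×row0 = (0, 2, 6, 0)
  row 2: subtract 2×row0 = (0, 8, 4, 1)
  row 3: subtract 1×row0 = (0, 0, 4, 10)
step 2: normalize row 1 (÷2) = (0, 1, 3, 0)
  row 0: subtract 10×row1 = (1, 0, 8, 12)
  row 2: subtract 8×row1 = (0, 0, 6, 1)
step 3: normalize row 2 (÷6) = (0, 0, 1, 11)
  row 0: subtract 8×row2 = (1, 0, 0, 2)
  row 1: subtract 3×row2 = (0, 1, 0, 6)
  row 3: subtract 4×row2 = (0, 0, 0, 5)
step 4: normalize row 3 (÷5) = (0, 0, 0, 1)
  row 0: subtract 2×row3 = (1, 0, 0, 0)
  row 1: subtract 6×row3 = (0, 1, 0, 0)
  row 2: subtract 11×row3 = (0, 0, 1, 0)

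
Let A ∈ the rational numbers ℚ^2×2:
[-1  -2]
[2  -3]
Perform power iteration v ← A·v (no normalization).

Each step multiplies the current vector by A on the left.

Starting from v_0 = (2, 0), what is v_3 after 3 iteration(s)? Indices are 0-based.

v_3 = (38, 36)

v_0 = (2, 0).
v_1 = A·v_0 = (-2, 4).
v_2 = A·v_1 = (-6, -16).
v_3 = A·v_2 = (38, 36).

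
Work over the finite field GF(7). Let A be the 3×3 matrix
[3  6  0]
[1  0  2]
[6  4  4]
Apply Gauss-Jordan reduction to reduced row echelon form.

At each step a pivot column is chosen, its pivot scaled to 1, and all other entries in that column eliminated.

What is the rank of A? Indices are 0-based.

[1] R0 /= 3  ⇒  (1, 2, 0)
     R1 -= 1·R0  ⇒  (0, 5, 2)
     R2 -= 6·R0  ⇒  (0, 6, 4)
[2] R1 /= 5  ⇒  (0, 1, 6)
     R0 -= 2·R1  ⇒  (1, 0, 2)
     R2 -= 6·R1  ⇒  (0, 0, 3)
[3] R2 /= 3  ⇒  (0, 0, 1)
     R0 -= 2·R2  ⇒  (1, 0, 0)
     R1 -= 6·R2  ⇒  (0, 1, 0)

rank = 3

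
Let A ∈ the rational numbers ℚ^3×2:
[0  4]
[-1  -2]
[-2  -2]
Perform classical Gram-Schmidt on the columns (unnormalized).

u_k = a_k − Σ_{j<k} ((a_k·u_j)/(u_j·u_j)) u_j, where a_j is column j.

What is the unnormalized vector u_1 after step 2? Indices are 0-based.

Step 1: u_0 = a_0 = (0, -1, -2).
Step 2: u_1 = a_1 − (6/5)·u_0 = (4, -4/5, 2/5).

u_1 = (4, -4/5, 2/5)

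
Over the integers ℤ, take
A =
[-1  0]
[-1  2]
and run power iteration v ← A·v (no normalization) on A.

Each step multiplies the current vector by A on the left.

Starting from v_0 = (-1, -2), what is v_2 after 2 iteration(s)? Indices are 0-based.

v_0 = (-1, -2).
v_1 = A·v_0 = (1, -3).
v_2 = A·v_1 = (-1, -7).

v_2 = (-1, -7)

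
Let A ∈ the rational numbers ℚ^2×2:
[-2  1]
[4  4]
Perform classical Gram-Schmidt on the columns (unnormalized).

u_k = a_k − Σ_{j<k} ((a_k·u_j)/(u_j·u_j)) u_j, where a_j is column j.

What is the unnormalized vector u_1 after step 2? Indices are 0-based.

Step 1: u_0 = a_0 = (-2, 4).
Step 2: u_1 = a_1 − (7/10)·u_0 = (12/5, 6/5).

u_1 = (12/5, 6/5)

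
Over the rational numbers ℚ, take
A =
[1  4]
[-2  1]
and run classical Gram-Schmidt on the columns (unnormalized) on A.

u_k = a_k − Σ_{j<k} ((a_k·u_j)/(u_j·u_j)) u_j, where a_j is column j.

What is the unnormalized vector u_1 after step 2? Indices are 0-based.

u_1 = (18/5, 9/5)

Step 1: u_0 = a_0 = (1, -2).
Step 2: u_1 = a_1 − (2/5)·u_0 = (18/5, 9/5).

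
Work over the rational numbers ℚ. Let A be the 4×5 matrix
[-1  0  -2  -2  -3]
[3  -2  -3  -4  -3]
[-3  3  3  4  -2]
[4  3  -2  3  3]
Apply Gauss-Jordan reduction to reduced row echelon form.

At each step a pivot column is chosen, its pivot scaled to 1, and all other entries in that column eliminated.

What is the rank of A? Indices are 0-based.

[1] R0 /= -1  ⇒  (1, 0, 2, 2, 3)
     R1 -= 3·R0  ⇒  (0, -2, -9, -10, -12)
     R2 -= -3·R0  ⇒  (0, 3, 9, 10, 7)
     R3 -= 4·R0  ⇒  (0, 3, -10, -5, -9)
[2] R1 /= -2  ⇒  (0, 1, 9/2, 5, 6)
     R2 -= 3·R1  ⇒  (0, 0, -9/2, -5, -11)
     R3 -= 3·R1  ⇒  (0, 0, -47/2, -20, -27)
[3] R2 /= -9/2  ⇒  (0, 0, 1, 10/9, 22/9)
     R0 -= 2·R2  ⇒  (1, 0, 0, -2/9, -17/9)
     R1 -= 9/2·R2  ⇒  (0, 1, 0, 0, -5)
     R3 -= -47/2·R2  ⇒  (0, 0, 0, 55/9, 274/9)
[4] R3 /= 55/9  ⇒  (0, 0, 0, 1, 274/55)
     R0 -= -2/9·R3  ⇒  (1, 0, 0, 0, -43/55)
     R2 -= 10/9·R3  ⇒  (0, 0, 1, 0, -34/11)

rank = 4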